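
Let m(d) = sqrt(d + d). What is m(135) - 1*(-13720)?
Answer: 13720 + 3*sqrt(30) ≈ 13736.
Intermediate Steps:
m(d) = sqrt(2)*sqrt(d) (m(d) = sqrt(2*d) = sqrt(2)*sqrt(d))
m(135) - 1*(-13720) = sqrt(2)*sqrt(135) - 1*(-13720) = sqrt(2)*(3*sqrt(15)) + 13720 = 3*sqrt(30) + 13720 = 13720 + 3*sqrt(30)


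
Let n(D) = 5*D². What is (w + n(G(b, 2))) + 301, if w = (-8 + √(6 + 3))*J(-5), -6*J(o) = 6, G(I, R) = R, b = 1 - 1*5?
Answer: 326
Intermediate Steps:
b = -4 (b = 1 - 5 = -4)
J(o) = -1 (J(o) = -⅙*6 = -1)
w = 5 (w = (-8 + √(6 + 3))*(-1) = (-8 + √9)*(-1) = (-8 + 3)*(-1) = -5*(-1) = 5)
(w + n(G(b, 2))) + 301 = (5 + 5*2²) + 301 = (5 + 5*4) + 301 = (5 + 20) + 301 = 25 + 301 = 326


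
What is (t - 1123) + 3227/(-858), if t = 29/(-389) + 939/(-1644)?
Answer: -103102239367/91450788 ≈ -1127.4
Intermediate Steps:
t = -137649/213172 (t = 29*(-1/389) + 939*(-1/1644) = -29/389 - 313/548 = -137649/213172 ≈ -0.64572)
(t - 1123) + 3227/(-858) = (-137649/213172 - 1123) + 3227/(-858) = -239529805/213172 + 3227*(-1/858) = -239529805/213172 - 3227/858 = -103102239367/91450788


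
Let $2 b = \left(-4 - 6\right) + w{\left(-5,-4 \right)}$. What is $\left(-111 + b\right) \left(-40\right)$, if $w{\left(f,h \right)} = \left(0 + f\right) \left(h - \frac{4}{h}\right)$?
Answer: $4340$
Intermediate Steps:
$w{\left(f,h \right)} = f \left(h - \frac{4}{h}\right)$
$b = \frac{5}{2}$ ($b = \frac{\left(-4 - 6\right) - \frac{5 \left(-4 + \left(-4\right)^{2}\right)}{-4}}{2} = \frac{\left(-4 - 6\right) - - \frac{5 \left(-4 + 16\right)}{4}}{2} = \frac{-10 - \left(- \frac{5}{4}\right) 12}{2} = \frac{-10 + 15}{2} = \frac{1}{2} \cdot 5 = \frac{5}{2} \approx 2.5$)
$\left(-111 + b\right) \left(-40\right) = \left(-111 + \frac{5}{2}\right) \left(-40\right) = \left(- \frac{217}{2}\right) \left(-40\right) = 4340$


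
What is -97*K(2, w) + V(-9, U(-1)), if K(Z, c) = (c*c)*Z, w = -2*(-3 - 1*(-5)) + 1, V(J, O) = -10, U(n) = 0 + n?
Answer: -1756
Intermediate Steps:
U(n) = n
w = -3 (w = -2*(-3 + 5) + 1 = -2*2 + 1 = -4 + 1 = -3)
K(Z, c) = Z*c² (K(Z, c) = c²*Z = Z*c²)
-97*K(2, w) + V(-9, U(-1)) = -194*(-3)² - 10 = -194*9 - 10 = -97*18 - 10 = -1746 - 10 = -1756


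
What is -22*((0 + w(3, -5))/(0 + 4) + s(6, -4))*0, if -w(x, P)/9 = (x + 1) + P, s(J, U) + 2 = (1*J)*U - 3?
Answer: 0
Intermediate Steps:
s(J, U) = -5 + J*U (s(J, U) = -2 + ((1*J)*U - 3) = -2 + (J*U - 3) = -2 + (-3 + J*U) = -5 + J*U)
w(x, P) = -9 - 9*P - 9*x (w(x, P) = -9*((x + 1) + P) = -9*((1 + x) + P) = -9*(1 + P + x) = -9 - 9*P - 9*x)
-22*((0 + w(3, -5))/(0 + 4) + s(6, -4))*0 = -22*((0 + (-9 - 9*(-5) - 9*3))/(0 + 4) + (-5 + 6*(-4)))*0 = -22*((0 + (-9 + 45 - 27))/4 + (-5 - 24))*0 = -22*((0 + 9)*(¼) - 29)*0 = -22*(9*(¼) - 29)*0 = -22*(9/4 - 29)*0 = -22*(-107/4)*0 = (1177/2)*0 = 0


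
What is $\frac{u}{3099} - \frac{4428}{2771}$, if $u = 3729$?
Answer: $- \frac{1129771}{2862443} \approx -0.39469$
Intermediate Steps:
$\frac{u}{3099} - \frac{4428}{2771} = \frac{3729}{3099} - \frac{4428}{2771} = 3729 \cdot \frac{1}{3099} - \frac{4428}{2771} = \frac{1243}{1033} - \frac{4428}{2771} = - \frac{1129771}{2862443}$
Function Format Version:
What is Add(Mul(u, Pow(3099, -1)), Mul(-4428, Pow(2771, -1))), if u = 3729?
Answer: Rational(-1129771, 2862443) ≈ -0.39469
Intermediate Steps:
Add(Mul(u, Pow(3099, -1)), Mul(-4428, Pow(2771, -1))) = Add(Mul(3729, Pow(3099, -1)), Mul(-4428, Pow(2771, -1))) = Add(Mul(3729, Rational(1, 3099)), Mul(-4428, Rational(1, 2771))) = Add(Rational(1243, 1033), Rational(-4428, 2771)) = Rational(-1129771, 2862443)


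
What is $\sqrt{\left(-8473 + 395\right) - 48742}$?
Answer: $2 i \sqrt{14205} \approx 238.37 i$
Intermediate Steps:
$\sqrt{\left(-8473 + 395\right) - 48742} = \sqrt{-8078 - 48742} = \sqrt{-56820} = 2 i \sqrt{14205}$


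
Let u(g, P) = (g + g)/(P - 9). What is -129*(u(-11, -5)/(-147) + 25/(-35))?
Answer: 32078/343 ≈ 93.522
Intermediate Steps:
u(g, P) = 2*g/(-9 + P) (u(g, P) = (2*g)/(-9 + P) = 2*g/(-9 + P))
-129*(u(-11, -5)/(-147) + 25/(-35)) = -129*((2*(-11)/(-9 - 5))/(-147) + 25/(-35)) = -129*((2*(-11)/(-14))*(-1/147) + 25*(-1/35)) = -129*((2*(-11)*(-1/14))*(-1/147) - 5/7) = -129*((11/7)*(-1/147) - 5/7) = -129*(-11/1029 - 5/7) = -129*(-746/1029) = 32078/343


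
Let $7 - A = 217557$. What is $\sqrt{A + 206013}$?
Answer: $i \sqrt{11537} \approx 107.41 i$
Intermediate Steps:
$A = -217550$ ($A = 7 - 217557 = -217550$)
$\sqrt{A + 206013} = \sqrt{-217550 + 206013} = \sqrt{-11537} = i \sqrt{11537}$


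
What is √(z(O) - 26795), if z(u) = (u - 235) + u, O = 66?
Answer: I*√26898 ≈ 164.01*I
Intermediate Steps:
z(u) = -235 + 2*u (z(u) = (-235 + u) + u = -235 + 2*u)
√(z(O) - 26795) = √((-235 + 2*66) - 26795) = √((-235 + 132) - 26795) = √(-103 - 26795) = √(-26898) = I*√26898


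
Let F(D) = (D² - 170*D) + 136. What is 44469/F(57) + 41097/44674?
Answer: -246784503/40238510 ≈ -6.1330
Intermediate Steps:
F(D) = 136 + D² - 170*D
44469/F(57) + 41097/44674 = 44469/(136 + 57² - 170*57) + 41097/44674 = 44469/(136 + 3249 - 9690) + 41097*(1/44674) = 44469/(-6305) + 5871/6382 = 44469*(-1/6305) + 5871/6382 = -44469/6305 + 5871/6382 = -246784503/40238510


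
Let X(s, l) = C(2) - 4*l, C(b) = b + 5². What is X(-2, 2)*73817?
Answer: 1402523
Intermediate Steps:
C(b) = 25 + b (C(b) = b + 25 = 25 + b)
X(s, l) = 27 - 4*l (X(s, l) = (25 + 2) - 4*l = 27 - 4*l)
X(-2, 2)*73817 = (27 - 4*2)*73817 = (27 - 8)*73817 = 19*73817 = 1402523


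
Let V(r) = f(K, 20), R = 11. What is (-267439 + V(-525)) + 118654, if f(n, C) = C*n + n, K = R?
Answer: -148554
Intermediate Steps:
K = 11
f(n, C) = n + C*n
V(r) = 231 (V(r) = 11*(1 + 20) = 11*21 = 231)
(-267439 + V(-525)) + 118654 = (-267439 + 231) + 118654 = -267208 + 118654 = -148554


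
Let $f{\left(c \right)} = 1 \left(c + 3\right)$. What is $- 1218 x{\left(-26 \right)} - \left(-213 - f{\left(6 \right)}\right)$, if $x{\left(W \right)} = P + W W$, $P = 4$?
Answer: $-828018$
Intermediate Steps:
$f{\left(c \right)} = 3 + c$ ($f{\left(c \right)} = 1 \left(3 + c\right) = 3 + c$)
$x{\left(W \right)} = 4 + W^{2}$ ($x{\left(W \right)} = 4 + W W = 4 + W^{2}$)
$- 1218 x{\left(-26 \right)} - \left(-213 - f{\left(6 \right)}\right) = - 1218 \left(4 + \left(-26\right)^{2}\right) + \left(\left(456 + \left(3 + 6\right)\right) - 243\right) = - 1218 \left(4 + 676\right) + \left(\left(456 + 9\right) - 243\right) = \left(-1218\right) 680 + \left(465 - 243\right) = -828240 + 222 = -828018$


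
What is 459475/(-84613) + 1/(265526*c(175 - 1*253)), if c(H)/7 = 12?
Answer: -10248214858787/1887223920792 ≈ -5.4303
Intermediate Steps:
c(H) = 84 (c(H) = 7*12 = 84)
459475/(-84613) + 1/(265526*c(175 - 1*253)) = 459475/(-84613) + 1/(265526*84) = 459475*(-1/84613) + (1/265526)*(1/84) = -459475/84613 + 1/22304184 = -10248214858787/1887223920792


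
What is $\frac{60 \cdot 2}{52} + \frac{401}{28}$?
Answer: $\frac{6053}{364} \approx 16.629$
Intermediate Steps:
$\frac{60 \cdot 2}{52} + \frac{401}{28} = 120 \cdot \frac{1}{52} + 401 \cdot \frac{1}{28} = \frac{30}{13} + \frac{401}{28} = \frac{6053}{364}$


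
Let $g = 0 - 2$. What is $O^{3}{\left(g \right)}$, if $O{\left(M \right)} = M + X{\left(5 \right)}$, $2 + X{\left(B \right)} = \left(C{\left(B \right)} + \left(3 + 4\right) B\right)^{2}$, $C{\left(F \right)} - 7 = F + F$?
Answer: $19683000000$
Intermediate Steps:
$C{\left(F \right)} = 7 + 2 F$ ($C{\left(F \right)} = 7 + \left(F + F\right) = 7 + 2 F$)
$X{\left(B \right)} = -2 + \left(7 + 9 B\right)^{2}$ ($X{\left(B \right)} = -2 + \left(\left(7 + 2 B\right) + \left(3 + 4\right) B\right)^{2} = -2 + \left(\left(7 + 2 B\right) + 7 B\right)^{2} = -2 + \left(7 + 9 B\right)^{2}$)
$g = -2$ ($g = 0 - 2 = -2$)
$O{\left(M \right)} = 2702 + M$ ($O{\left(M \right)} = M - \left(2 - \left(7 + 9 \cdot 5\right)^{2}\right) = M - \left(2 - \left(7 + 45\right)^{2}\right) = M - \left(2 - 52^{2}\right) = M + \left(-2 + 2704\right) = M + 2702 = 2702 + M$)
$O^{3}{\left(g \right)} = \left(2702 - 2\right)^{3} = 2700^{3} = 19683000000$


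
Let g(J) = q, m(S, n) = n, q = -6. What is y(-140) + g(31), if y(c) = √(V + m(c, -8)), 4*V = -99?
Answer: -6 + I*√131/2 ≈ -6.0 + 5.7228*I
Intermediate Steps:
V = -99/4 (V = (¼)*(-99) = -99/4 ≈ -24.750)
y(c) = I*√131/2 (y(c) = √(-99/4 - 8) = √(-131/4) = I*√131/2)
g(J) = -6
y(-140) + g(31) = I*√131/2 - 6 = -6 + I*√131/2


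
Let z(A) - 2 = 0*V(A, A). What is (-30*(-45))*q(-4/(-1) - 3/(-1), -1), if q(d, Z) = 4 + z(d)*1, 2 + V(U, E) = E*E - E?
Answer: 8100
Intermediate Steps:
V(U, E) = -2 + E**2 - E (V(U, E) = -2 + (E*E - E) = -2 + (E**2 - E) = -2 + E**2 - E)
z(A) = 2 (z(A) = 2 + 0*(-2 + A**2 - A) = 2 + 0 = 2)
q(d, Z) = 6 (q(d, Z) = 4 + 2*1 = 4 + 2 = 6)
(-30*(-45))*q(-4/(-1) - 3/(-1), -1) = -30*(-45)*6 = 1350*6 = 8100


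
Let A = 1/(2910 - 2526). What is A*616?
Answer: 77/48 ≈ 1.6042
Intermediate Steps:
A = 1/384 ≈ 0.0026042
A*616 = (1/384)*616 = 77/48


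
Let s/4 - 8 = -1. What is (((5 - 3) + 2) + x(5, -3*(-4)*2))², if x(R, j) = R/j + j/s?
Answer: 724201/28224 ≈ 25.659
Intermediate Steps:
s = 28 (s = 32 + 4*(-1) = 32 - 4 = 28)
x(R, j) = j/28 + R/j (x(R, j) = R/j + j/28 = j/28 + R/j)
(((5 - 3) + 2) + x(5, -3*(-4)*2))² = (((5 - 3) + 2) + ((-3*(-4)*2)/28 + 5/((-3*(-4)*2))))² = ((2 + 2) + ((12*2)/28 + 5/((12*2))))² = (4 + ((1/28)*24 + 5/24))² = (4 + (6/7 + 5*(1/24)))² = (4 + (6/7 + 5/24))² = (4 + 179/168)² = (851/168)² = 724201/28224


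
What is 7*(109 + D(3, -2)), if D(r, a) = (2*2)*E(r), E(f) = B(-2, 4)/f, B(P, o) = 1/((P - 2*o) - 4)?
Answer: 2287/3 ≈ 762.33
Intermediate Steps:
B(P, o) = 1/(-4 + P - 2*o)
E(f) = -1/(14*f) (E(f) = (-1/(4 - 1*(-2) + 2*4))/f = (-1/(4 + 2 + 8))/f = (-1/14)/f = (-1*1/14)/f = -1/(14*f))
D(r, a) = -2/(7*r) (D(r, a) = (2*2)*(-1/(14*r)) = 4*(-1/(14*r)) = -2/(7*r))
7*(109 + D(3, -2)) = 7*(109 - 2/7/3) = 7*(109 - 2/7*⅓) = 7*(109 - 2/21) = 7*(2287/21) = 2287/3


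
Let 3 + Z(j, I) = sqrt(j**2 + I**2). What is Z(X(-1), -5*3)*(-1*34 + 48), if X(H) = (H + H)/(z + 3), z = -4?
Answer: -42 + 14*sqrt(229) ≈ 169.86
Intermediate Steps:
X(H) = -2*H (X(H) = (H + H)/(-4 + 3) = (2*H)/(-1) = (2*H)*(-1) = -2*H)
Z(j, I) = -3 + sqrt(I**2 + j**2) (Z(j, I) = -3 + sqrt(j**2 + I**2) = -3 + sqrt(I**2 + j**2))
Z(X(-1), -5*3)*(-1*34 + 48) = (-3 + sqrt((-5*3)**2 + (-2*(-1))**2))*(-1*34 + 48) = (-3 + sqrt((-15)**2 + 2**2))*(-34 + 48) = (-3 + sqrt(225 + 4))*14 = (-3 + sqrt(229))*14 = -42 + 14*sqrt(229)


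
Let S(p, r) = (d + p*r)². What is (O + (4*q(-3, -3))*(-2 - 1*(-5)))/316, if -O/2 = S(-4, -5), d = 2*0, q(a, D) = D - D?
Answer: -200/79 ≈ -2.5316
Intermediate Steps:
q(a, D) = 0
d = 0
S(p, r) = p²*r² (S(p, r) = (0 + p*r)² = (p*r)² = p²*r²)
O = -800 (O = -2*(-4)²*(-5)² = -32*25 = -2*400 = -800)
(O + (4*q(-3, -3))*(-2 - 1*(-5)))/316 = (-800 + (4*0)*(-2 - 1*(-5)))/316 = (-800 + 0*(-2 + 5))*(1/316) = (-800 + 0*3)*(1/316) = (-800 + 0)*(1/316) = -800*1/316 = -200/79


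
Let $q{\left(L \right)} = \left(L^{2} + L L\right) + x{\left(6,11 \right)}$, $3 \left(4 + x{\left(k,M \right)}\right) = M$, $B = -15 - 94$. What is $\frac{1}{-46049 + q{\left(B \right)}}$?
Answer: $- \frac{3}{66862} \approx -4.4869 \cdot 10^{-5}$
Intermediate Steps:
$B = -109$ ($B = -15 - 94 = -109$)
$x{\left(k,M \right)} = -4 + \frac{M}{3}$
$q{\left(L \right)} = - \frac{1}{3} + 2 L^{2}$ ($q{\left(L \right)} = \left(L^{2} + L L\right) + \left(-4 + \frac{1}{3} \cdot 11\right) = \left(L^{2} + L^{2}\right) + \left(-4 + \frac{11}{3}\right) = 2 L^{2} - \frac{1}{3} = - \frac{1}{3} + 2 L^{2}$)
$\frac{1}{-46049 + q{\left(B \right)}} = \frac{1}{-46049 - \left(\frac{1}{3} - 2 \left(-109\right)^{2}\right)} = \frac{1}{-46049 + \left(- \frac{1}{3} + 2 \cdot 11881\right)} = \frac{1}{-46049 + \left(- \frac{1}{3} + 23762\right)} = \frac{1}{-46049 + \frac{71285}{3}} = \frac{1}{- \frac{66862}{3}} = - \frac{3}{66862}$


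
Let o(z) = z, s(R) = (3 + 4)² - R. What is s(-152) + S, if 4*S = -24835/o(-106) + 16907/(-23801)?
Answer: 2617722117/10091624 ≈ 259.40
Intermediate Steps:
s(R) = 49 - R (s(R) = 7² - R = 49 - R)
S = 589305693/10091624 (S = (-24835/(-106) + 16907/(-23801))/4 = (-24835*(-1/106) + 16907*(-1/23801))/4 = (24835/106 - 16907/23801)/4 = (¼)*(589305693/2522906) = 589305693/10091624 ≈ 58.396)
s(-152) + S = (49 - 1*(-152)) + 589305693/10091624 = (49 + 152) + 589305693/10091624 = 201 + 589305693/10091624 = 2617722117/10091624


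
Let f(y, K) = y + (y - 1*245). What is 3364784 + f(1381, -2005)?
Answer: 3367301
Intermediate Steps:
f(y, K) = -245 + 2*y (f(y, K) = y + (y - 245) = y + (-245 + y) = -245 + 2*y)
3364784 + f(1381, -2005) = 3364784 + (-245 + 2*1381) = 3364784 + (-245 + 2762) = 3364784 + 2517 = 3367301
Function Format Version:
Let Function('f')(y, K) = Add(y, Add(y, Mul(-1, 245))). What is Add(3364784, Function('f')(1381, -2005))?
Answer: 3367301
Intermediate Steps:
Function('f')(y, K) = Add(-245, Mul(2, y)) (Function('f')(y, K) = Add(y, Add(y, -245)) = Add(y, Add(-245, y)) = Add(-245, Mul(2, y)))
Add(3364784, Function('f')(1381, -2005)) = Add(3364784, Add(-245, Mul(2, 1381))) = Add(3364784, Add(-245, 2762)) = Add(3364784, 2517) = 3367301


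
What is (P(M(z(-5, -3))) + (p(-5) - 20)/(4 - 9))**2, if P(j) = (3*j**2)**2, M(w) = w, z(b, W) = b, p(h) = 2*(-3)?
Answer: 792478801/25 ≈ 3.1699e+7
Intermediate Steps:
p(h) = -6
P(j) = 9*j**4
(P(M(z(-5, -3))) + (p(-5) - 20)/(4 - 9))**2 = (9*(-5)**4 + (-6 - 20)/(4 - 9))**2 = (9*625 - 26/(-5))**2 = (5625 - 26*(-1/5))**2 = (5625 + 26/5)**2 = (28151/5)**2 = 792478801/25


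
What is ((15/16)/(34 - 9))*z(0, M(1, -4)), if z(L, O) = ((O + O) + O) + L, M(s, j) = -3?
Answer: -27/80 ≈ -0.33750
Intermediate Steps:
z(L, O) = L + 3*O (z(L, O) = (2*O + O) + L = 3*O + L = L + 3*O)
((15/16)/(34 - 9))*z(0, M(1, -4)) = ((15/16)/(34 - 9))*(0 + 3*(-3)) = ((15*(1/16))/25)*(0 - 9) = ((1/25)*(15/16))*(-9) = (3/80)*(-9) = -27/80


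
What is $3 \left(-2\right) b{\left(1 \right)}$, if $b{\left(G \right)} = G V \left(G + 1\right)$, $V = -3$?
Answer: $36$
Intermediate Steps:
$b{\left(G \right)} = - 3 G \left(1 + G\right)$ ($b{\left(G \right)} = G \left(-3\right) \left(G + 1\right) = - 3 G \left(1 + G\right)$)
$3 \left(-2\right) b{\left(1 \right)} = 3 \left(-2\right) \left(\left(-3\right) 1 \left(1 + 1\right)\right) = - 6 \left(\left(-3\right) 1 \cdot 2\right) = \left(-6\right) \left(-6\right) = 36$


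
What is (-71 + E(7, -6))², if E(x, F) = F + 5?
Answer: 5184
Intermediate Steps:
E(x, F) = 5 + F
(-71 + E(7, -6))² = (-71 + (5 - 6))² = (-71 - 1)² = (-72)² = 5184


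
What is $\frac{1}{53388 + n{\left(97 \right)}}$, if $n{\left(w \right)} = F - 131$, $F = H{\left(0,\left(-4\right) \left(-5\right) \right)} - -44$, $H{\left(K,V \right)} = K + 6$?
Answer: $\frac{1}{53307} \approx 1.8759 \cdot 10^{-5}$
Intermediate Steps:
$H{\left(K,V \right)} = 6 + K$
$F = 50$ ($F = \left(6 + 0\right) - -44 = 6 + 44 = 50$)
$n{\left(w \right)} = -81$ ($n{\left(w \right)} = 50 - 131 = -81$)
$\frac{1}{53388 + n{\left(97 \right)}} = \frac{1}{53388 - 81} = \frac{1}{53307}$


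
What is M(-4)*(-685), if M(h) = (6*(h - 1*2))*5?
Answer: 123300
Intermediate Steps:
M(h) = -60 + 30*h (M(h) = (6*(h - 2))*5 = (6*(-2 + h))*5 = (-12 + 6*h)*5 = -60 + 30*h)
M(-4)*(-685) = (-60 + 30*(-4))*(-685) = (-60 - 120)*(-685) = -180*(-685) = 123300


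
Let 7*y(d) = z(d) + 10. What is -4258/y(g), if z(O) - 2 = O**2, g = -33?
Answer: -29806/1101 ≈ -27.072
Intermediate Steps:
z(O) = 2 + O**2
y(d) = 12/7 + d**2/7 (y(d) = ((2 + d**2) + 10)/7 = (12 + d**2)/7 = 12/7 + d**2/7)
-4258/y(g) = -4258/(12/7 + (1/7)*(-33)**2) = -4258/(12/7 + (1/7)*1089) = -4258/(12/7 + 1089/7) = -4258/1101/7 = -4258*7/1101 = -29806/1101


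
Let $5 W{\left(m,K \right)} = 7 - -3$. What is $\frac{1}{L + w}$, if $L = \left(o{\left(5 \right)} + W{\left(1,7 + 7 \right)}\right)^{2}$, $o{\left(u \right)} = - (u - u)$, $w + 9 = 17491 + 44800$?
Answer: $\frac{1}{62286} \approx 1.6055 \cdot 10^{-5}$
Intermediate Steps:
$w = 62282$ ($w = -9 + \left(17491 + 44800\right) = -9 + 62291 = 62282$)
$W{\left(m,K \right)} = 2$ ($W{\left(m,K \right)} = \frac{7 - -3}{5} = \frac{7 + 3}{5} = \frac{1}{5} \cdot 10 = 2$)
$o{\left(u \right)} = 0$ ($o{\left(u \right)} = \left(-1\right) 0 = 0$)
$L = 4$ ($L = \left(0 + 2\right)^{2} = 2^{2} = 4$)
$\frac{1}{L + w} = \frac{1}{4 + 62282} = \frac{1}{62286}$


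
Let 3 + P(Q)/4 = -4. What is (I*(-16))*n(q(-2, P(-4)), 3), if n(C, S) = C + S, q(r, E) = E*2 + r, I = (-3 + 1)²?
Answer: 3520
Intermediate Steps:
P(Q) = -28 (P(Q) = -12 + 4*(-4) = -12 - 16 = -28)
I = 4 (I = (-2)² = 4)
q(r, E) = r + 2*E (q(r, E) = 2*E + r = r + 2*E)
(I*(-16))*n(q(-2, P(-4)), 3) = (4*(-16))*((-2 + 2*(-28)) + 3) = -64*((-2 - 56) + 3) = -64*(-58 + 3) = -64*(-55) = 3520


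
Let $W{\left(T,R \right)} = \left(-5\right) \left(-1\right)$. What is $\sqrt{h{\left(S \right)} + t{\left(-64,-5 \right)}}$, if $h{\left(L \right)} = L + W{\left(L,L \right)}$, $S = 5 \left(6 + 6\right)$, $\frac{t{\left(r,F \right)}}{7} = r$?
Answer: $i \sqrt{383} \approx 19.57 i$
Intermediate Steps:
$t{\left(r,F \right)} = 7 r$
$W{\left(T,R \right)} = 5$
$S = 60$ ($S = 5 \cdot 12 = 60$)
$h{\left(L \right)} = 5 + L$ ($h{\left(L \right)} = L + 5 = 5 + L$)
$\sqrt{h{\left(S \right)} + t{\left(-64,-5 \right)}} = \sqrt{\left(5 + 60\right) + 7 \left(-64\right)} = \sqrt{65 - 448} = \sqrt{-383} = i \sqrt{383}$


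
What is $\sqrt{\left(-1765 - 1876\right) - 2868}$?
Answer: $i \sqrt{6509} \approx 80.678 i$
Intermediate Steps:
$\sqrt{\left(-1765 - 1876\right) - 2868} = \sqrt{-3641 - 2868} = \sqrt{-6509} = i \sqrt{6509}$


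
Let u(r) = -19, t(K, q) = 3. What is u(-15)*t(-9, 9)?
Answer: -57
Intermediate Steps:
u(-15)*t(-9, 9) = -19*3 = -57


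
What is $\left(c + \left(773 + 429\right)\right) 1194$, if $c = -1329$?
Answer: $-151638$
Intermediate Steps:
$\left(c + \left(773 + 429\right)\right) 1194 = \left(-1329 + \left(773 + 429\right)\right) 1194 = \left(-1329 + 1202\right) 1194 = \left(-127\right) 1194 = -151638$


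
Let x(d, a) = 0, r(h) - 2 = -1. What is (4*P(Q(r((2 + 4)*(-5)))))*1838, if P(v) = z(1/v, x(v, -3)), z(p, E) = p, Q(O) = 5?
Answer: 7352/5 ≈ 1470.4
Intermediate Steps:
r(h) = 1 (r(h) = 2 - 1 = 1)
P(v) = 1/v
(4*P(Q(r((2 + 4)*(-5)))))*1838 = (4/5)*1838 = (4*(⅕))*1838 = (⅘)*1838 = 7352/5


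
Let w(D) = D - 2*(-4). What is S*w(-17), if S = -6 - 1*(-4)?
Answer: 18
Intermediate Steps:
w(D) = 8 + D (w(D) = D + 8 = 8 + D)
S = -2 (S = -6 + 4 = -2)
S*w(-17) = -2*(8 - 17) = -2*(-9) = 18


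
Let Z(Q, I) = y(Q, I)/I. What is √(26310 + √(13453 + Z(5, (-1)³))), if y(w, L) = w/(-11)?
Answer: √(3183510 + 22*√406967)/11 ≈ 162.56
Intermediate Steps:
y(w, L) = -w/11 (y(w, L) = w*(-1/11) = -w/11)
Z(Q, I) = -Q/(11*I) (Z(Q, I) = (-Q/11)/I = -Q/(11*I))
√(26310 + √(13453 + Z(5, (-1)³))) = √(26310 + √(13453 - 1/11*5/(-1)³)) = √(26310 + √(13453 - 1/11*5/(-1))) = √(26310 + √(13453 - 1/11*5*(-1))) = √(26310 + √(13453 + 5/11)) = √(26310 + √(147988/11)) = √(26310 + 2*√406967/11)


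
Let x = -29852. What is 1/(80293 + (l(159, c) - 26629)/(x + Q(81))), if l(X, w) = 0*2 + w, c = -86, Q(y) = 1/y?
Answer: 2418011/194151521138 ≈ 1.2454e-5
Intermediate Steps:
l(X, w) = w (l(X, w) = 0 + w = w)
1/(80293 + (l(159, c) - 26629)/(x + Q(81))) = 1/(80293 + (-86 - 26629)/(-29852 + 1/81)) = 1/(80293 - 26715/(-29852 + 1/81)) = 1/(80293 - 26715/(-2418011/81)) = 1/(80293 - 26715*(-81/2418011)) = 1/(80293 + 2163915/2418011) = 1/(194151521138/2418011) = 2418011/194151521138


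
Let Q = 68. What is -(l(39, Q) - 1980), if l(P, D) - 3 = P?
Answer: 1938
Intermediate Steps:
l(P, D) = 3 + P
-(l(39, Q) - 1980) = -((3 + 39) - 1980) = -(42 - 1980) = -1*(-1938) = 1938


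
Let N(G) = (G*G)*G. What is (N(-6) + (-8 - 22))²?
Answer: 60516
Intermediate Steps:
N(G) = G³ (N(G) = G²*G = G³)
(N(-6) + (-8 - 22))² = ((-6)³ + (-8 - 22))² = (-216 - 30)² = (-246)² = 60516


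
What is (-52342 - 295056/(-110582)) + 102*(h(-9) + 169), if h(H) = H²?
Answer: -1483973494/55291 ≈ -26839.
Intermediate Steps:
(-52342 - 295056/(-110582)) + 102*(h(-9) + 169) = (-52342 - 295056/(-110582)) + 102*((-9)² + 169) = (-52342 - 295056*(-1/110582)) + 102*(81 + 169) = (-52342 + 147528/55291) + 102*250 = -2893893994/55291 + 25500 = -1483973494/55291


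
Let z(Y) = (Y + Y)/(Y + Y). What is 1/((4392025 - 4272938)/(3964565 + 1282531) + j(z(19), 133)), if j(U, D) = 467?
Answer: 5247096/2450512919 ≈ 0.0021412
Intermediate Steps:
z(Y) = 1 (z(Y) = (2*Y)/((2*Y)) = (2*Y)*(1/(2*Y)) = 1)
1/((4392025 - 4272938)/(3964565 + 1282531) + j(z(19), 133)) = 1/((4392025 - 4272938)/(3964565 + 1282531) + 467) = 1/(119087/5247096 + 467) = 1/(2450512919/5247096) = 5247096/2450512919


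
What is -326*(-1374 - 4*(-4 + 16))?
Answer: 463572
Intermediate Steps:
-326*(-1374 - 4*(-4 + 16)) = -326*(-1374 - 4*12) = -326*(-1374 - 48) = -326*(-1422) = 463572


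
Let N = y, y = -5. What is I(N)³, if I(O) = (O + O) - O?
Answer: -125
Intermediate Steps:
N = -5
I(O) = O (I(O) = 2*O - O = O)
I(N)³ = (-5)³ = -125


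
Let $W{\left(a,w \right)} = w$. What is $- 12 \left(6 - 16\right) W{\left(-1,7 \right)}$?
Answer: $840$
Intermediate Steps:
$- 12 \left(6 - 16\right) W{\left(-1,7 \right)} = - 12 \left(6 - 16\right) 7 = \left(-12\right) \left(-10\right) 7 = 120 \cdot 7 = 840$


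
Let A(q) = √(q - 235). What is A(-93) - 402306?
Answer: -402306 + 2*I*√82 ≈ -4.0231e+5 + 18.111*I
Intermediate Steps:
A(q) = √(-235 + q)
A(-93) - 402306 = √(-235 - 93) - 402306 = √(-328) - 402306 = 2*I*√82 - 402306 = -402306 + 2*I*√82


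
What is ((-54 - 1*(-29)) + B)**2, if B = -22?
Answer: 2209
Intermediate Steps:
((-54 - 1*(-29)) + B)**2 = ((-54 - 1*(-29)) - 22)**2 = ((-54 + 29) - 22)**2 = (-25 - 22)**2 = (-47)**2 = 2209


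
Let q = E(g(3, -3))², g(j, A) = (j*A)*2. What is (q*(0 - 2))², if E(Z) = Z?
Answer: 419904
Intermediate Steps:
g(j, A) = 2*A*j (g(j, A) = (A*j)*2 = 2*A*j)
q = 324 (q = (2*(-3)*3)² = (-18)² = 324)
(q*(0 - 2))² = (324*(0 - 2))² = (324*(-2))² = (-648)² = 419904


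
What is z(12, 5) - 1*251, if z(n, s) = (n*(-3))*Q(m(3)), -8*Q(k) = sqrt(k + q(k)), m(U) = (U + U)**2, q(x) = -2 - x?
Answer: -251 + 9*I*sqrt(2)/2 ≈ -251.0 + 6.364*I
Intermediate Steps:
m(U) = 4*U**2 (m(U) = (2*U)**2 = 4*U**2)
Q(k) = -I*sqrt(2)/8 (Q(k) = -sqrt(k + (-2 - k))/8 = -I*sqrt(2)/8)
z(n, s) = 3*I*n*sqrt(2)/8 (z(n, s) = (n*(-3))*(-I*sqrt(2)/8) = (-3*n)*(-I*sqrt(2)/8) = 3*I*n*sqrt(2)/8)
z(12, 5) - 1*251 = (3/8)*I*12*sqrt(2) - 1*251 = 9*I*sqrt(2)/2 - 251 = -251 + 9*I*sqrt(2)/2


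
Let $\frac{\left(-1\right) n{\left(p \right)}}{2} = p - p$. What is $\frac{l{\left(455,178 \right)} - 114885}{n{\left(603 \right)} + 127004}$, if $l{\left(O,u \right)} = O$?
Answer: $- \frac{57215}{63502} \approx -0.901$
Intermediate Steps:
$n{\left(p \right)} = 0$ ($n{\left(p \right)} = - 2 \left(p - p\right) = \left(-2\right) 0 = 0$)
$\frac{l{\left(455,178 \right)} - 114885}{n{\left(603 \right)} + 127004} = \frac{455 - 114885}{0 + 127004} = - \frac{114430}{127004} = \left(-114430\right) \frac{1}{127004} = - \frac{57215}{63502}$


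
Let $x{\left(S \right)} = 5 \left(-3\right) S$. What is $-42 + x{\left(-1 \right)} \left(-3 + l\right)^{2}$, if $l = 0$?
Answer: $93$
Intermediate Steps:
$x{\left(S \right)} = - 15 S$
$-42 + x{\left(-1 \right)} \left(-3 + l\right)^{2} = -42 + \left(-15\right) \left(-1\right) \left(-3 + 0\right)^{2} = -42 + 15 \left(-3\right)^{2} = -42 + 15 \cdot 9 = -42 + 135 = 93$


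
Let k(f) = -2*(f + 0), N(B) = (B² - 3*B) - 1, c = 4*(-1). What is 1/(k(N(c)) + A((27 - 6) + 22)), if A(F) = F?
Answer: -1/11 ≈ -0.090909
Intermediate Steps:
c = -4
N(B) = -1 + B² - 3*B
k(f) = -2*f
1/(k(N(c)) + A((27 - 6) + 22)) = 1/(-2*(-1 + (-4)² - 3*(-4)) + ((27 - 6) + 22)) = 1/(-2*(-1 + 16 + 12) + (21 + 22)) = 1/(-2*27 + 43) = 1/(-54 + 43) = 1/(-11) = -1/11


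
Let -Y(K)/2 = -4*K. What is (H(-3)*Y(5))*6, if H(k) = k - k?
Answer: 0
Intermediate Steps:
Y(K) = 8*K (Y(K) = -(-8)*K = 8*K)
H(k) = 0
(H(-3)*Y(5))*6 = (0*(8*5))*6 = (0*40)*6 = 0*6 = 0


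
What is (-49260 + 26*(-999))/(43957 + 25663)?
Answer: -37617/34810 ≈ -1.0806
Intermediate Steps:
(-49260 + 26*(-999))/(43957 + 25663) = (-49260 - 25974)/69620 = -75234*1/69620 = -37617/34810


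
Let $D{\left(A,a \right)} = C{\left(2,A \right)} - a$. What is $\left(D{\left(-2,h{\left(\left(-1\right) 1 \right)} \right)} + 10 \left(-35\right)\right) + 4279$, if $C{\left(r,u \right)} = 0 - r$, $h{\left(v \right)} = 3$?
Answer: $3924$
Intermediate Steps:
$C{\left(r,u \right)} = - r$
$D{\left(A,a \right)} = -2 - a$ ($D{\left(A,a \right)} = \left(-1\right) 2 - a = -2 - a$)
$\left(D{\left(-2,h{\left(\left(-1\right) 1 \right)} \right)} + 10 \left(-35\right)\right) + 4279 = \left(\left(-2 - 3\right) + 10 \left(-35\right)\right) + 4279 = \left(\left(-2 - 3\right) - 350\right) + 4279 = \left(-5 - 350\right) + 4279 = -355 + 4279 = 3924$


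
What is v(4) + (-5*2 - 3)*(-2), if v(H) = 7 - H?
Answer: 29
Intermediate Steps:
v(4) + (-5*2 - 3)*(-2) = (7 - 1*4) + (-5*2 - 3)*(-2) = (7 - 4) + (-10 - 3)*(-2) = 3 - 13*(-2) = 3 + 26 = 29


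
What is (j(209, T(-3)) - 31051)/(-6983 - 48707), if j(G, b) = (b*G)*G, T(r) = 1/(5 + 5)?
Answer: 266829/556900 ≈ 0.47913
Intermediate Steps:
T(r) = ⅒ (T(r) = 1/10 = ⅒)
j(G, b) = b*G² (j(G, b) = (G*b)*G = b*G²)
(j(209, T(-3)) - 31051)/(-6983 - 48707) = ((⅒)*209² - 31051)/(-6983 - 48707) = ((⅒)*43681 - 31051)/(-55690) = (43681/10 - 31051)*(-1/55690) = -266829/10*(-1/55690) = 266829/556900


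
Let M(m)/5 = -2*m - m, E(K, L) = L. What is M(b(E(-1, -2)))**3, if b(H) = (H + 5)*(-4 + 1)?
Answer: 2460375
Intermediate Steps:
b(H) = -15 - 3*H (b(H) = (5 + H)*(-3) = -15 - 3*H)
M(m) = -15*m (M(m) = 5*(-2*m - m) = 5*(-3*m) = -15*m)
M(b(E(-1, -2)))**3 = (-15*(-15 - 3*(-2)))**3 = (-15*(-15 + 6))**3 = (-15*(-9))**3 = 135**3 = 2460375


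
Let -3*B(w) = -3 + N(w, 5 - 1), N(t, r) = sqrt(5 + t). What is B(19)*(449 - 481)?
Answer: -32 + 64*sqrt(6)/3 ≈ 20.256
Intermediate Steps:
B(w) = 1 - sqrt(5 + w)/3 (B(w) = -(-3 + sqrt(5 + w))/3 = 1 - sqrt(5 + w)/3)
B(19)*(449 - 481) = (1 - sqrt(5 + 19)/3)*(449 - 481) = (1 - 2*sqrt(6)/3)*(-32) = -32 + 64*sqrt(6)/3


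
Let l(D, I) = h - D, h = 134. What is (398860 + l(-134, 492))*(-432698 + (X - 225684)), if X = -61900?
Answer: -287484714096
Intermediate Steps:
l(D, I) = 134 - D
(398860 + l(-134, 492))*(-432698 + (X - 225684)) = (398860 + (134 - 1*(-134)))*(-432698 + (-61900 - 225684)) = (398860 + (134 + 134))*(-432698 - 287584) = (398860 + 268)*(-720282) = 399128*(-720282) = -287484714096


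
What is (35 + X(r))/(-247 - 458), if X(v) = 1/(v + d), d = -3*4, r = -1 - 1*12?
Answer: -874/17625 ≈ -0.049589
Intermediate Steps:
r = -13 (r = -1 - 12 = -13)
d = -12
X(v) = 1/(-12 + v) (X(v) = 1/(v - 12) = 1/(-12 + v))
(35 + X(r))/(-247 - 458) = (35 + 1/(-12 - 13))/(-247 - 458) = (35 + 1/(-25))/(-705) = (35 - 1/25)*(-1/705) = (874/25)*(-1/705) = -874/17625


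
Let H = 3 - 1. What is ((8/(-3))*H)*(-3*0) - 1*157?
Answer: -157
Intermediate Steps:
H = 2
((8/(-3))*H)*(-3*0) - 1*157 = ((8/(-3))*2)*(-3*0) - 1*157 = ((8*(-⅓))*2)*0 - 157 = -8/3*2*0 - 157 = -16/3*0 - 157 = 0 - 157 = -157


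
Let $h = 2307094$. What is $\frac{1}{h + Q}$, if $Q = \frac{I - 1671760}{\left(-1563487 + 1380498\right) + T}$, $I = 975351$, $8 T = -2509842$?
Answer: $\frac{1986877}{4583914791074} \approx 4.3345 \cdot 10^{-7}$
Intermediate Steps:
$T = - \frac{1254921}{4}$ ($T = \frac{1}{8} \left(-2509842\right) = - \frac{1254921}{4} \approx -3.1373 \cdot 10^{5}$)
$Q = \frac{2785636}{1986877}$ ($Q = \frac{975351 - 1671760}{\left(-1563487 + 1380498\right) - \frac{1254921}{4}} = - \frac{696409}{-182989 - \frac{1254921}{4}} = - \frac{696409}{- \frac{1986877}{4}} = \left(-696409\right) \left(- \frac{4}{1986877}\right) = \frac{2785636}{1986877} \approx 1.402$)
$\frac{1}{h + Q} = \frac{1}{2307094 + \frac{2785636}{1986877}} = \frac{1}{\frac{4583914791074}{1986877}} = \frac{1986877}{4583914791074}$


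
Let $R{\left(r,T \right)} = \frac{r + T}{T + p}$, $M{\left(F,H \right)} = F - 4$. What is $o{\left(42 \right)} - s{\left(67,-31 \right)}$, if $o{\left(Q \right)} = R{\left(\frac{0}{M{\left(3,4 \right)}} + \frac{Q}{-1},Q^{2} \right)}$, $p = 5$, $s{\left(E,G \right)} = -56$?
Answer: $\frac{100786}{1769} \approx 56.973$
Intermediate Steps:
$M{\left(F,H \right)} = -4 + F$
$R{\left(r,T \right)} = \frac{T + r}{5 + T}$ ($R{\left(r,T \right)} = \frac{r + T}{T + 5} = \frac{T + r}{5 + T}$)
$o{\left(Q \right)} = \frac{Q^{2} - Q}{5 + Q^{2}}$ ($o{\left(Q \right)} = \frac{Q^{2} + \left(\frac{0}{-4 + 3} + \frac{Q}{-1}\right)}{5 + Q^{2}} = \frac{Q^{2} + \left(\frac{0}{-1} + Q \left(-1\right)\right)}{5 + Q^{2}} = \frac{Q^{2} + \left(0 \left(-1\right) - Q\right)}{5 + Q^{2}} = \frac{Q^{2} + \left(0 - Q\right)}{5 + Q^{2}} = \frac{Q^{2} - Q}{5 + Q^{2}}$)
$o{\left(42 \right)} - s{\left(67,-31 \right)} = \frac{42 \left(-1 + 42\right)}{5 + 42^{2}} - -56 = 42 \frac{1}{5 + 1764} \cdot 41 + 56 = 42 \cdot \frac{1}{1769} \cdot 41 + 56 = \frac{1722}{1769} + 56 = \frac{100786}{1769}$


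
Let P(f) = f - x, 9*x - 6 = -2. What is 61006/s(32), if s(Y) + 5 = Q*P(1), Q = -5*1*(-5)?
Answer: 274527/40 ≈ 6863.2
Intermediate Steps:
x = 4/9 (x = ⅔ + (⅑)*(-2) = ⅔ - 2/9 = 4/9 ≈ 0.44444)
Q = 25 (Q = -5*(-5) = 25)
P(f) = -4/9 + f (P(f) = f - 1*4/9 = f - 4/9 = -4/9 + f)
s(Y) = 80/9 (s(Y) = -5 + 25*(-4/9 + 1) = -5 + 25*(5/9) = -5 + 125/9 = 80/9)
61006/s(32) = 61006/(80/9) = 61006*(9/80) = 274527/40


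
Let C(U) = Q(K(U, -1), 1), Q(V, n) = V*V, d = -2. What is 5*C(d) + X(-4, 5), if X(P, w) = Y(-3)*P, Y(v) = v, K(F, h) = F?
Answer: 32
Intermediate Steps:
Q(V, n) = V²
C(U) = U²
X(P, w) = -3*P
5*C(d) + X(-4, 5) = 5*(-2)² - 3*(-4) = 5*4 + 12 = 20 + 12 = 32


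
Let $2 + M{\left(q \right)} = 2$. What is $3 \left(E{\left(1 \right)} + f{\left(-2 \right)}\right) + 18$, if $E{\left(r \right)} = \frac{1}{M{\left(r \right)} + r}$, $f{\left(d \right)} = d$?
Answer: $15$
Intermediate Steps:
$M{\left(q \right)} = 0$ ($M{\left(q \right)} = -2 + 2 = 0$)
$E{\left(r \right)} = \frac{1}{r}$ ($E{\left(r \right)} = \frac{1}{0 + r} = \frac{1}{r}$)
$3 \left(E{\left(1 \right)} + f{\left(-2 \right)}\right) + 18 = 3 \left(1^{-1} - 2\right) + 18 = 3 \left(1 - 2\right) + 18 = 3 \left(-1\right) + 18 = -3 + 18 = 15$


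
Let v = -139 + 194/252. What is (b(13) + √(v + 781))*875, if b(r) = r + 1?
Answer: 12250 + 125*√1133846/6 ≈ 34434.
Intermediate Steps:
b(r) = 1 + r
v = -17417/126 (v = -139 + 194*(1/252) = -139 + 97/126 = -17417/126 ≈ -138.23)
(b(13) + √(v + 781))*875 = ((1 + 13) + √(-17417/126 + 781))*875 = (14 + √(80989/126))*875 = (14 + √1133846/42)*875 = 12250 + 125*√1133846/6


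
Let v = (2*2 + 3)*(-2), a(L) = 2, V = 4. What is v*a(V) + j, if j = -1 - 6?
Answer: -35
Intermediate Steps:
v = -14 (v = (4 + 3)*(-2) = 7*(-2) = -14)
j = -7
v*a(V) + j = -14*2 - 7 = -28 - 7 = -35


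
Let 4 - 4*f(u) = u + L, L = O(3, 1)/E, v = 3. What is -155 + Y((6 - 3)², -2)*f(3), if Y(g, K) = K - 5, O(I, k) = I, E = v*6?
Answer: -3755/24 ≈ -156.46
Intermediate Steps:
E = 18 (E = 3*6 = 18)
L = ⅙ (L = 3/18 = 3*(1/18) = ⅙ ≈ 0.16667)
f(u) = 23/24 - u/4 (f(u) = 1 - (u + ⅙)/4 = 1 - (⅙ + u)/4 = 1 + (-1/24 - u/4) = 23/24 - u/4)
Y(g, K) = -5 + K
-155 + Y((6 - 3)², -2)*f(3) = -155 + (-5 - 2)*(23/24 - ¼*3) = -155 - 7*(23/24 - ¾) = -155 - 7*5/24 = -155 - 35/24 = -3755/24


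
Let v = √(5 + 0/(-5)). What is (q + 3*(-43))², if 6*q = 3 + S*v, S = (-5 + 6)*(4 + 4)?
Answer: 594761/36 - 1028*√5/3 ≈ 15755.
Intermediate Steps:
v = √5 (v = √(5 + 0*(-⅕)) = √(5 + 0) = √5 ≈ 2.2361)
S = 8 (S = 1*8 = 8)
q = ½ + 4*√5/3 (q = (3 + 8*√5)/6 = ½ + 4*√5/3 ≈ 3.4814)
(q + 3*(-43))² = ((½ + 4*√5/3) + 3*(-43))² = ((½ + 4*√5/3) - 129)² = (-257/2 + 4*√5/3)²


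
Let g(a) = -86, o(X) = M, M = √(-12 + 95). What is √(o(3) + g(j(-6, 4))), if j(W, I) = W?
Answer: √(-86 + √83) ≈ 8.7687*I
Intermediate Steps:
M = √83 ≈ 9.1104
o(X) = √83
√(o(3) + g(j(-6, 4))) = √(√83 - 86) = √(-86 + √83)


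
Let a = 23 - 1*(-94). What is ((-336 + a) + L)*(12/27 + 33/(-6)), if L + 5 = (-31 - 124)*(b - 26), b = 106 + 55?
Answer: 1924559/18 ≈ 1.0692e+5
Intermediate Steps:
b = 161
L = -20930 (L = -5 + (-31 - 124)*(161 - 26) = -5 - 155*135 = -5 - 20925 = -20930)
a = 117 (a = 23 + 94 = 117)
((-336 + a) + L)*(12/27 + 33/(-6)) = ((-336 + 117) - 20930)*(12/27 + 33/(-6)) = (-219 - 20930)*(12*(1/27) + 33*(-1/6)) = -21149*(4/9 - 11/2) = -21149*(-91/18) = 1924559/18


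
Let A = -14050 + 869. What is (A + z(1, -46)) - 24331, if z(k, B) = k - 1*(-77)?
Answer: -37434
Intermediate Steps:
z(k, B) = 77 + k (z(k, B) = k + 77 = 77 + k)
A = -13181
(A + z(1, -46)) - 24331 = (-13181 + (77 + 1)) - 24331 = (-13181 + 78) - 24331 = -13103 - 24331 = -37434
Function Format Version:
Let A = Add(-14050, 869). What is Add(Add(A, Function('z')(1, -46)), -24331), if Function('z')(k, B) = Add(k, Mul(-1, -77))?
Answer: -37434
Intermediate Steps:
Function('z')(k, B) = Add(77, k) (Function('z')(k, B) = Add(k, 77) = Add(77, k))
A = -13181
Add(Add(A, Function('z')(1, -46)), -24331) = Add(Add(-13181, Add(77, 1)), -24331) = Add(Add(-13181, 78), -24331) = Add(-13103, -24331) = -37434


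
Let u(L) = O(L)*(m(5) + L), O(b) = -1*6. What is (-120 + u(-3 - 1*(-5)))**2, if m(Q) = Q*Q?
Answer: 79524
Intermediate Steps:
m(Q) = Q**2
O(b) = -6
u(L) = -150 - 6*L (u(L) = -6*(5**2 + L) = -6*(25 + L) = -150 - 6*L)
(-120 + u(-3 - 1*(-5)))**2 = (-120 + (-150 - 6*(-3 - 1*(-5))))**2 = (-120 + (-150 - 6*(-3 + 5)))**2 = (-120 + (-150 - 6*2))**2 = (-120 + (-150 - 12))**2 = (-120 - 162)**2 = (-282)**2 = 79524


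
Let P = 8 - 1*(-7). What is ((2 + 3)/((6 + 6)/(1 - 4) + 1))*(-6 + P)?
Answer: -15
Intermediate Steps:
P = 15 (P = 8 + 7 = 15)
((2 + 3)/((6 + 6)/(1 - 4) + 1))*(-6 + P) = ((2 + 3)/((6 + 6)/(1 - 4) + 1))*(-6 + 15) = (5/(12/(-3) + 1))*9 = (5/(12*(-1/3) + 1))*9 = (5/(-4 + 1))*9 = (5/(-3))*9 = (5*(-1/3))*9 = -5/3*9 = -15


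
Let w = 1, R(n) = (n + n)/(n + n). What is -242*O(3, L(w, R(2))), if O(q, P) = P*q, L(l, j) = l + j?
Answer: -1452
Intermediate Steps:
R(n) = 1 (R(n) = (2*n)/((2*n)) = (2*n)*(1/(2*n)) = 1)
L(l, j) = j + l
-242*O(3, L(w, R(2))) = -242*(1 + 1)*3 = -484*3 = -242*6 = -1452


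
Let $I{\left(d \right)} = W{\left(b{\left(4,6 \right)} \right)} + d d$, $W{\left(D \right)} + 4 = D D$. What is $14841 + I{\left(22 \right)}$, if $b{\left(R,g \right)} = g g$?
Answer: $16617$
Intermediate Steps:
$b{\left(R,g \right)} = g^{2}$
$W{\left(D \right)} = -4 + D^{2}$ ($W{\left(D \right)} = -4 + D D = -4 + D^{2}$)
$I{\left(d \right)} = 1292 + d^{2}$ ($I{\left(d \right)} = \left(-4 + \left(6^{2}\right)^{2}\right) + d d = \left(-4 + 36^{2}\right) + d^{2} = \left(-4 + 1296\right) + d^{2} = 1292 + d^{2}$)
$14841 + I{\left(22 \right)} = 14841 + \left(1292 + 22^{2}\right) = 14841 + \left(1292 + 484\right) = 14841 + 1776 = 16617$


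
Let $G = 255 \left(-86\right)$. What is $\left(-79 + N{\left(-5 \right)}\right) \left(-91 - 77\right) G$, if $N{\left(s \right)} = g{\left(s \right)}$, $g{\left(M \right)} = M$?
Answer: $-309476160$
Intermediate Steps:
$G = -21930$
$N{\left(s \right)} = s$
$\left(-79 + N{\left(-5 \right)}\right) \left(-91 - 77\right) G = \left(-79 - 5\right) \left(-91 - 77\right) \left(-21930\right) = \left(-84\right) \left(-168\right) \left(-21930\right) = 14112 \left(-21930\right) = -309476160$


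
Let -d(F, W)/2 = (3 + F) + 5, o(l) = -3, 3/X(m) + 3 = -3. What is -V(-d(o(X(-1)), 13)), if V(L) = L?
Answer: -10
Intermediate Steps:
X(m) = -½ (X(m) = 3/(-3 - 3) = 3/(-6) = 3*(-⅙) = -½)
d(F, W) = -16 - 2*F (d(F, W) = -2*((3 + F) + 5) = -2*(8 + F) = -16 - 2*F)
-V(-d(o(X(-1)), 13)) = -(-1)*(-16 - 2*(-3)) = -(-1)*(-16 + 6) = -(-1)*(-10) = -1*10 = -10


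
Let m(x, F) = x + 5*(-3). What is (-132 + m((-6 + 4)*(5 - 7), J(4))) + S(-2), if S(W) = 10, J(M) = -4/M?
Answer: -133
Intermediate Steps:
m(x, F) = -15 + x (m(x, F) = x - 15 = -15 + x)
(-132 + m((-6 + 4)*(5 - 7), J(4))) + S(-2) = (-132 + (-15 + (-6 + 4)*(5 - 7))) + 10 = (-132 + (-15 - 2*(-2))) + 10 = (-132 + (-15 + 4)) + 10 = (-132 - 11) + 10 = -143 + 10 = -133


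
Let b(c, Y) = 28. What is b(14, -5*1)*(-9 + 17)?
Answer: 224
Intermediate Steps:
b(14, -5*1)*(-9 + 17) = 28*(-9 + 17) = 28*8 = 224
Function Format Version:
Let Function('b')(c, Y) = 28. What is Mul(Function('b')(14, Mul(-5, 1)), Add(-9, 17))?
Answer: 224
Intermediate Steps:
Mul(Function('b')(14, Mul(-5, 1)), Add(-9, 17)) = Mul(28, Add(-9, 17)) = Mul(28, 8) = 224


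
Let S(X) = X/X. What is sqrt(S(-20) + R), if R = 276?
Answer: sqrt(277) ≈ 16.643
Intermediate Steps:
S(X) = 1
sqrt(S(-20) + R) = sqrt(1 + 276) = sqrt(277)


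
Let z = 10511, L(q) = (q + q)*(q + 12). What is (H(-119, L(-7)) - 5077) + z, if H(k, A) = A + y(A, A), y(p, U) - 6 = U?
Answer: 5300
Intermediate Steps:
y(p, U) = 6 + U
L(q) = 2*q*(12 + q) (L(q) = (2*q)*(12 + q) = 2*q*(12 + q))
H(k, A) = 6 + 2*A (H(k, A) = A + (6 + A) = 6 + 2*A)
(H(-119, L(-7)) - 5077) + z = ((6 + 2*(2*(-7)*(12 - 7))) - 5077) + 10511 = ((6 + 2*(2*(-7)*5)) - 5077) + 10511 = ((6 + 2*(-70)) - 5077) + 10511 = ((6 - 140) - 5077) + 10511 = (-134 - 5077) + 10511 = -5211 + 10511 = 5300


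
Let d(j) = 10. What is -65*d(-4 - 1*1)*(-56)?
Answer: 36400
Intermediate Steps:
-65*d(-4 - 1*1)*(-56) = -65*10*(-56) = -650*(-56) = 36400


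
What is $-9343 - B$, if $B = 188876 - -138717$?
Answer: $-336936$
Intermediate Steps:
$B = 327593$ ($B = 188876 + 138717 = 327593$)
$-9343 - B = -9343 - 327593 = -336936$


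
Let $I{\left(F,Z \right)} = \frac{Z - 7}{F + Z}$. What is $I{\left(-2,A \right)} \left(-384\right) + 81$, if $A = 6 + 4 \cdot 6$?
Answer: $- \frac{1641}{7} \approx -234.43$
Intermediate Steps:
$A = 30$ ($A = 6 + 24 = 30$)
$I{\left(F,Z \right)} = \frac{-7 + Z}{F + Z}$
$I{\left(-2,A \right)} \left(-384\right) + 81 = \frac{-7 + 30}{-2 + 30} \left(-384\right) + 81 = \frac{1}{28} \cdot 23 \left(-384\right) + 81 = \frac{23}{28} \left(-384\right) + 81 = - \frac{2208}{7} + 81 = - \frac{1641}{7}$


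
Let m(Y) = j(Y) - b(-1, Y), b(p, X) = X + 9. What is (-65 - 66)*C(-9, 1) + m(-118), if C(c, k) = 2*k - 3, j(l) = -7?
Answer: 233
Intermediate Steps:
b(p, X) = 9 + X
m(Y) = -16 - Y (m(Y) = -7 - (9 + Y) = -7 + (-9 - Y) = -16 - Y)
C(c, k) = -3 + 2*k
(-65 - 66)*C(-9, 1) + m(-118) = (-65 - 66)*(-3 + 2*1) + (-16 - 1*(-118)) = -131*(-3 + 2) + (-16 + 118) = -131*(-1) + 102 = 131 + 102 = 233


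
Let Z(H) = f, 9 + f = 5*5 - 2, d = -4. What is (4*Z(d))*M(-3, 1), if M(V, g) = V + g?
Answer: -112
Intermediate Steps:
f = 14 (f = -9 + (5*5 - 2) = -9 + (25 - 2) = -9 + 23 = 14)
Z(H) = 14
(4*Z(d))*M(-3, 1) = (4*14)*(-3 + 1) = 56*(-2) = -112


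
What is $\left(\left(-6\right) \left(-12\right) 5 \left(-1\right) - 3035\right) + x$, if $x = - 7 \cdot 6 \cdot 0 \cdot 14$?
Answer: $-3395$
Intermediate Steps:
$x = 0$ ($x = \left(-7\right) 0 \cdot 14 = 0 \cdot 14 = 0$)
$\left(\left(-6\right) \left(-12\right) 5 \left(-1\right) - 3035\right) + x = \left(\left(-6\right) \left(-12\right) 5 \left(-1\right) - 3035\right) + 0 = \left(72 \left(-5\right) - 3035\right) + 0 = \left(-360 - 3035\right) + 0 = -3395 + 0 = -3395$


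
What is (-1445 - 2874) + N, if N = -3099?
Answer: -7418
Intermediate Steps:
(-1445 - 2874) + N = (-1445 - 2874) - 3099 = -4319 - 3099 = -7418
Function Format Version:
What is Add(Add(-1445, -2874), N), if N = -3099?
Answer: -7418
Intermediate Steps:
Add(Add(-1445, -2874), N) = Add(Add(-1445, -2874), -3099) = Add(-4319, -3099) = -7418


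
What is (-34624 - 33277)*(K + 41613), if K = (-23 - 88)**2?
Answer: -3662172534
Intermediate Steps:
K = 12321 (K = (-111)**2 = 12321)
(-34624 - 33277)*(K + 41613) = (-34624 - 33277)*(12321 + 41613) = -67901*53934 = -3662172534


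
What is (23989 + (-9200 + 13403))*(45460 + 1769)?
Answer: 1331479968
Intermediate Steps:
(23989 + (-9200 + 13403))*(45460 + 1769) = (23989 + 4203)*47229 = 28192*47229 = 1331479968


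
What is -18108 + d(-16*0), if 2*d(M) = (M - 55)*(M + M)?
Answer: -18108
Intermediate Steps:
d(M) = M*(-55 + M) (d(M) = ((M - 55)*(M + M))/2 = ((-55 + M)*(2*M))/2 = (2*M*(-55 + M))/2 = M*(-55 + M))
-18108 + d(-16*0) = -18108 + (-16*0)*(-55 - 16*0) = -18108 + 0*(-55 + 0) = -18108 + 0*(-55) = -18108 + 0 = -18108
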